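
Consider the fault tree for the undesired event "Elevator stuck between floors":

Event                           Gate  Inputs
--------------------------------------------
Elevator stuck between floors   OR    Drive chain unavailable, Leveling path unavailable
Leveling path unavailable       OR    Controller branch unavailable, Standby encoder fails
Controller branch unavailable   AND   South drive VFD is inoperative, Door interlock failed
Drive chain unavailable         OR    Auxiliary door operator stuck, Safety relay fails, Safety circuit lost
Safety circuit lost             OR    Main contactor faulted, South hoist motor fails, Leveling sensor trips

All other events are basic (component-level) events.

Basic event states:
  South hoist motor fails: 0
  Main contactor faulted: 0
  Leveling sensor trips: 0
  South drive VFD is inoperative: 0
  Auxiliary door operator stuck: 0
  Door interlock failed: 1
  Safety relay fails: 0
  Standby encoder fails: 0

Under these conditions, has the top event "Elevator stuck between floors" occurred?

Safety circuit lost [OR]: Main contactor faulted=not, South hoist motor fails=not, Leveling sensor trips=not → no input occurs → does not occur.
Drive chain unavailable [OR]: Auxiliary door operator stuck=not, Safety relay fails=not, Safety circuit lost=not → no input occurs → does not occur.
Controller branch unavailable [AND]: South drive VFD is inoperative=not, Door interlock failed=occurs → not all inputs occur → does not occur.
Leveling path unavailable [OR]: Controller branch unavailable=not, Standby encoder fails=not → no input occurs → does not occur.
Elevator stuck between floors [OR]: Drive chain unavailable=not, Leveling path unavailable=not → no input occurs → does not occur.

No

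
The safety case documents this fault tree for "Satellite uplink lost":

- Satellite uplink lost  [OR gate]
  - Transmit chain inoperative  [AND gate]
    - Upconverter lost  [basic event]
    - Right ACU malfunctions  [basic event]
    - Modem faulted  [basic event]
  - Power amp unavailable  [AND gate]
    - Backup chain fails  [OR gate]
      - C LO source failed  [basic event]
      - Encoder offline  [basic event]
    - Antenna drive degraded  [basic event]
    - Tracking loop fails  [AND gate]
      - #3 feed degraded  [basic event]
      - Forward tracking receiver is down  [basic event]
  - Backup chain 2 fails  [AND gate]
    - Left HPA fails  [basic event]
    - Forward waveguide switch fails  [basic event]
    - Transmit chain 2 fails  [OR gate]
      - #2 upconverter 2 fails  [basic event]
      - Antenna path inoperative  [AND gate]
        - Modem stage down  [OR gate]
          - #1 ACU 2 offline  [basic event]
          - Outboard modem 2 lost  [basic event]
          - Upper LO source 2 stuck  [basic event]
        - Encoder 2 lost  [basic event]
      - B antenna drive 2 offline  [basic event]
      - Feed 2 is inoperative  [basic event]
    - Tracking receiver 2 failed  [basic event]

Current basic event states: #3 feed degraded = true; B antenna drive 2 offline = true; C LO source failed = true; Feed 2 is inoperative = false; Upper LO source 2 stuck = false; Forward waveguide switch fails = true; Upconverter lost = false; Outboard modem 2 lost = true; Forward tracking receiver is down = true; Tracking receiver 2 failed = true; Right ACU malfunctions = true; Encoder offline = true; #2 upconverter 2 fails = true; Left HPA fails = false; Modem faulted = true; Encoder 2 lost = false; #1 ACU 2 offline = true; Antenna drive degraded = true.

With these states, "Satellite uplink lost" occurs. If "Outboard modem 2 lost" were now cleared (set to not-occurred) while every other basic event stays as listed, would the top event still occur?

Yes

Counterfactual: set "Outboard modem 2 lost" to not occurred.
Transmit chain inoperative [AND]: Upconverter lost=not, Right ACU malfunctions=occurs, Modem faulted=occurs → not all inputs occur → does not occur.
Backup chain fails [OR]: C LO source failed=occurs, Encoder offline=occurs → at least one input occurs → occurs.
Tracking loop fails [AND]: #3 feed degraded=occurs, Forward tracking receiver is down=occurs → all inputs occur → occurs.
Power amp unavailable [AND]: Backup chain fails=occurs, Antenna drive degraded=occurs, Tracking loop fails=occurs → all inputs occur → occurs.
Modem stage down [OR]: #1 ACU 2 offline=occurs, Outboard modem 2 lost=not, Upper LO source 2 stuck=not → at least one input occurs → occurs.
Antenna path inoperative [AND]: Modem stage down=occurs, Encoder 2 lost=not → not all inputs occur → does not occur.
Transmit chain 2 fails [OR]: #2 upconverter 2 fails=occurs, Antenna path inoperative=not, B antenna drive 2 offline=occurs, Feed 2 is inoperative=not → at least one input occurs → occurs.
Backup chain 2 fails [AND]: Left HPA fails=not, Forward waveguide switch fails=occurs, Transmit chain 2 fails=occurs, Tracking receiver 2 failed=occurs → not all inputs occur → does not occur.
Satellite uplink lost [OR]: Transmit chain inoperative=not, Power amp unavailable=occurs, Backup chain 2 fails=not → at least one input occurs → occurs.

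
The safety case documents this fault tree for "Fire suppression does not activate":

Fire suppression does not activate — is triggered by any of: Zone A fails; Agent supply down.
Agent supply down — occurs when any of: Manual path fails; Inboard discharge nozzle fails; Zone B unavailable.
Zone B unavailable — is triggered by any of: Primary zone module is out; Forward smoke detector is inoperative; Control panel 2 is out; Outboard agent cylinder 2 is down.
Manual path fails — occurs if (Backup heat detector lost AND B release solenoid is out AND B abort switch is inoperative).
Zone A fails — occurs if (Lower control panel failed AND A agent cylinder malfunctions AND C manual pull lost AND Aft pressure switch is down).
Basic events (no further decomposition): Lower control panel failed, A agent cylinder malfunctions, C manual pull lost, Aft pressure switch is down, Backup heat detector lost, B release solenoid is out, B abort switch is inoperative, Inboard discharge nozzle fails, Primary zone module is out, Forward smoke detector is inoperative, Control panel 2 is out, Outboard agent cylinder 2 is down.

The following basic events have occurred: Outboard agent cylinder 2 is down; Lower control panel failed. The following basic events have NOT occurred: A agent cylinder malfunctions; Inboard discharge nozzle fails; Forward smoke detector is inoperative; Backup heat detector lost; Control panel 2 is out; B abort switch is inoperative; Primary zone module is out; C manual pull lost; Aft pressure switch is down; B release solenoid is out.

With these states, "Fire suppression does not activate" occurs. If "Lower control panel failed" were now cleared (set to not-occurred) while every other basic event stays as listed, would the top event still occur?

Yes

Counterfactual: set "Lower control panel failed" to not occurred.
Zone A fails [AND]: Lower control panel failed=not, A agent cylinder malfunctions=not, C manual pull lost=not, Aft pressure switch is down=not → not all inputs occur → does not occur.
Manual path fails [AND]: Backup heat detector lost=not, B release solenoid is out=not, B abort switch is inoperative=not → not all inputs occur → does not occur.
Zone B unavailable [OR]: Primary zone module is out=not, Forward smoke detector is inoperative=not, Control panel 2 is out=not, Outboard agent cylinder 2 is down=occurs → at least one input occurs → occurs.
Agent supply down [OR]: Manual path fails=not, Inboard discharge nozzle fails=not, Zone B unavailable=occurs → at least one input occurs → occurs.
Fire suppression does not activate [OR]: Zone A fails=not, Agent supply down=occurs → at least one input occurs → occurs.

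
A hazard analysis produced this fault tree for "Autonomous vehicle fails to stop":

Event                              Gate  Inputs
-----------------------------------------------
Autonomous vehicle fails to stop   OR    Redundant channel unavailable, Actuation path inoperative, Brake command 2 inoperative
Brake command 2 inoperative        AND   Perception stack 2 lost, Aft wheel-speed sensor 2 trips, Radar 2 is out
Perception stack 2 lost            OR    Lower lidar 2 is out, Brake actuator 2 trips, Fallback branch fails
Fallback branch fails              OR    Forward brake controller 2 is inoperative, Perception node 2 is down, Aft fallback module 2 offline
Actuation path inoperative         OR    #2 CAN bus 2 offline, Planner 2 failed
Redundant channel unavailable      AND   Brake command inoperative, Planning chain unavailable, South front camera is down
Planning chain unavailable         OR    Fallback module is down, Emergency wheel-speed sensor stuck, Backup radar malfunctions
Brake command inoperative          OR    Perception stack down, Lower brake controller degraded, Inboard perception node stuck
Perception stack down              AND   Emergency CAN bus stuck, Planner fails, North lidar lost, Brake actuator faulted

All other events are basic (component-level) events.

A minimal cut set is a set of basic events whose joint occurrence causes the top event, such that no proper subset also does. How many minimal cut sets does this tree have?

Perception stack down [AND]: one cut set from each child combined → 1 × 1 × 1 × 1 = 1 cut set(s).
Brake command inoperative [OR]: union of children's cut sets → 3 cut set(s).
Planning chain unavailable [OR]: union of children's cut sets → 3 cut set(s).
Redundant channel unavailable [AND]: one cut set from each child combined → 3 × 3 × 1 = 9 cut set(s).
Actuation path inoperative [OR]: union of children's cut sets → 2 cut set(s).
Fallback branch fails [OR]: union of children's cut sets → 3 cut set(s).
Perception stack 2 lost [OR]: union of children's cut sets → 5 cut set(s).
Brake command 2 inoperative [AND]: one cut set from each child combined → 5 × 1 × 1 = 5 cut set(s).
Autonomous vehicle fails to stop [OR]: union of children's cut sets → 16 cut set(s).

16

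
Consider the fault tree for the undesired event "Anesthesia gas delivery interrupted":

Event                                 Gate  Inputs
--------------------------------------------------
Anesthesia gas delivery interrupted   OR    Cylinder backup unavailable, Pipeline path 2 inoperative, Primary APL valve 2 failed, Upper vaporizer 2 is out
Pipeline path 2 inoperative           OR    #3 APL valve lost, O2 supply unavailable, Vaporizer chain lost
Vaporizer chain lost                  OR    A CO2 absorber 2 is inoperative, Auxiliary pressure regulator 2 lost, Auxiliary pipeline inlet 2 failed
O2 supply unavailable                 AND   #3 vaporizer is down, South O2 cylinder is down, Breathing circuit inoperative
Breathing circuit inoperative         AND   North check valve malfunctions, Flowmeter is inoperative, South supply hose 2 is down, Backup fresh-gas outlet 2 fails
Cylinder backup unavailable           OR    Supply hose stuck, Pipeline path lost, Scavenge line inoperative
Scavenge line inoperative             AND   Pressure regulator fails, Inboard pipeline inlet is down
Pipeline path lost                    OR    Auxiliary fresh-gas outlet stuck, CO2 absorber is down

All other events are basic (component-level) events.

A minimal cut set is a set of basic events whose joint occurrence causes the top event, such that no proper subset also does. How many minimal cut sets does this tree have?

11

Pipeline path lost [OR]: union of children's cut sets → 2 cut set(s).
Scavenge line inoperative [AND]: one cut set from each child combined → 1 × 1 = 1 cut set(s).
Cylinder backup unavailable [OR]: union of children's cut sets → 4 cut set(s).
Breathing circuit inoperative [AND]: one cut set from each child combined → 1 × 1 × 1 × 1 = 1 cut set(s).
O2 supply unavailable [AND]: one cut set from each child combined → 1 × 1 × 1 = 1 cut set(s).
Vaporizer chain lost [OR]: union of children's cut sets → 3 cut set(s).
Pipeline path 2 inoperative [OR]: union of children's cut sets → 5 cut set(s).
Anesthesia gas delivery interrupted [OR]: union of children's cut sets → 11 cut set(s).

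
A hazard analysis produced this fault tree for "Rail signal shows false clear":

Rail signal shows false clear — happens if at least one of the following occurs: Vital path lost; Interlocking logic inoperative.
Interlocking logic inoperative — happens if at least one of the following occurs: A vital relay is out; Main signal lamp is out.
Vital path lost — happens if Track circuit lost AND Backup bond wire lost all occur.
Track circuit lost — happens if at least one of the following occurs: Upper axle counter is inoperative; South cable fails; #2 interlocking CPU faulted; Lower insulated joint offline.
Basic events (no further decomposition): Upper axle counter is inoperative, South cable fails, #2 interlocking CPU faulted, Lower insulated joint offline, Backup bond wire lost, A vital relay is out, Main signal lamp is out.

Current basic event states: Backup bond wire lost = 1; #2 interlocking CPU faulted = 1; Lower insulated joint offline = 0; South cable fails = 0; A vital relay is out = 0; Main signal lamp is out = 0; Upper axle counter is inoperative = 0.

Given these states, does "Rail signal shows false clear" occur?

Track circuit lost [OR]: Upper axle counter is inoperative=not, South cable fails=not, #2 interlocking CPU faulted=occurs, Lower insulated joint offline=not → at least one input occurs → occurs.
Vital path lost [AND]: Track circuit lost=occurs, Backup bond wire lost=occurs → all inputs occur → occurs.
Interlocking logic inoperative [OR]: A vital relay is out=not, Main signal lamp is out=not → no input occurs → does not occur.
Rail signal shows false clear [OR]: Vital path lost=occurs, Interlocking logic inoperative=not → at least one input occurs → occurs.

Yes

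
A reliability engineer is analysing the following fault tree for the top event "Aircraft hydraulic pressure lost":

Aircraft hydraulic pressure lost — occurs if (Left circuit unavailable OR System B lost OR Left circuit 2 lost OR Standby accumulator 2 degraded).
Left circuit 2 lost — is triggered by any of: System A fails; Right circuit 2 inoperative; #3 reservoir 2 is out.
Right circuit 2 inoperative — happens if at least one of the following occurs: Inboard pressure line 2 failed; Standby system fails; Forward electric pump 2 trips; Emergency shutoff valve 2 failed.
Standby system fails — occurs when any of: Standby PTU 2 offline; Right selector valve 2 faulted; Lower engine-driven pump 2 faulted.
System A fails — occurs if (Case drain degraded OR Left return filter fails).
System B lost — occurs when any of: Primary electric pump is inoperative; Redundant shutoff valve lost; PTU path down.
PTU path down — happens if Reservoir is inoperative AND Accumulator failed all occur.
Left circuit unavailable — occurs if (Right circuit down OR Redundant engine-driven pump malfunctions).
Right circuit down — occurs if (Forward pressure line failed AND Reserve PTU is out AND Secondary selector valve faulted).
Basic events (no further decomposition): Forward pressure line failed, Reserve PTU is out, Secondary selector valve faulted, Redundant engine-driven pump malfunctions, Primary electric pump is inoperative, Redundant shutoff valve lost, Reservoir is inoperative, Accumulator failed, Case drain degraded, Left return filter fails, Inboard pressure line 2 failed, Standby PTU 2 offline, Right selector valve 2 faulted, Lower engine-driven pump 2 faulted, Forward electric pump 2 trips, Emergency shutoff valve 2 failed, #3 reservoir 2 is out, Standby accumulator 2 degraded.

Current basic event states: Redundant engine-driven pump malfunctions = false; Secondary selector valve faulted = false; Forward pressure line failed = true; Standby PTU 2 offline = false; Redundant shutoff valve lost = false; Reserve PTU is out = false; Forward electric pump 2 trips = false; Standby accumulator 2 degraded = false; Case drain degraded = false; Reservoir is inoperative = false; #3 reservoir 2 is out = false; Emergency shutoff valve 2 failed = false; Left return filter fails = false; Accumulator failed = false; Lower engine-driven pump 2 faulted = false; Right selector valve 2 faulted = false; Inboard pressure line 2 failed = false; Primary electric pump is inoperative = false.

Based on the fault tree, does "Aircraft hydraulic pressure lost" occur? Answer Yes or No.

No

Right circuit down [AND]: Forward pressure line failed=occurs, Reserve PTU is out=not, Secondary selector valve faulted=not → not all inputs occur → does not occur.
Left circuit unavailable [OR]: Right circuit down=not, Redundant engine-driven pump malfunctions=not → no input occurs → does not occur.
PTU path down [AND]: Reservoir is inoperative=not, Accumulator failed=not → not all inputs occur → does not occur.
System B lost [OR]: Primary electric pump is inoperative=not, Redundant shutoff valve lost=not, PTU path down=not → no input occurs → does not occur.
System A fails [OR]: Case drain degraded=not, Left return filter fails=not → no input occurs → does not occur.
Standby system fails [OR]: Standby PTU 2 offline=not, Right selector valve 2 faulted=not, Lower engine-driven pump 2 faulted=not → no input occurs → does not occur.
Right circuit 2 inoperative [OR]: Inboard pressure line 2 failed=not, Standby system fails=not, Forward electric pump 2 trips=not, Emergency shutoff valve 2 failed=not → no input occurs → does not occur.
Left circuit 2 lost [OR]: System A fails=not, Right circuit 2 inoperative=not, #3 reservoir 2 is out=not → no input occurs → does not occur.
Aircraft hydraulic pressure lost [OR]: Left circuit unavailable=not, System B lost=not, Left circuit 2 lost=not, Standby accumulator 2 degraded=not → no input occurs → does not occur.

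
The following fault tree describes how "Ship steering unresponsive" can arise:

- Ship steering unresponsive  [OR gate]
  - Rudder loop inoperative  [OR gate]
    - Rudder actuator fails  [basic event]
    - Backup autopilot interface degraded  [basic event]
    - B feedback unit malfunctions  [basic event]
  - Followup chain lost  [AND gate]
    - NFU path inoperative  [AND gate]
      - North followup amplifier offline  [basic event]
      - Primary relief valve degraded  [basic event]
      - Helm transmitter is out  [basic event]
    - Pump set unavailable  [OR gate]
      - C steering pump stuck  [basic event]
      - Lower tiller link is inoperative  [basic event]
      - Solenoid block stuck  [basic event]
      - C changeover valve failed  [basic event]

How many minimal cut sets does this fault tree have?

Rudder loop inoperative [OR]: union of children's cut sets → 3 cut set(s).
NFU path inoperative [AND]: one cut set from each child combined → 1 × 1 × 1 = 1 cut set(s).
Pump set unavailable [OR]: union of children's cut sets → 4 cut set(s).
Followup chain lost [AND]: one cut set from each child combined → 1 × 4 = 4 cut set(s).
Ship steering unresponsive [OR]: union of children's cut sets → 7 cut set(s).
Minimal cut sets: {Rudder actuator fails}; {Backup autopilot interface degraded}; {B feedback unit malfunctions}; {C steering pump stuck, Helm transmitter is out, North followup amplifier offline, Primary relief valve degraded}; {Helm transmitter is out, Lower tiller link is inoperative, North followup amplifier offline, Primary relief valve degraded}; {Helm transmitter is out, North followup amplifier offline, Primary relief valve degraded, Solenoid block stuck}; {C changeover valve failed, Helm transmitter is out, North followup amplifier offline, Primary relief valve degraded}.

7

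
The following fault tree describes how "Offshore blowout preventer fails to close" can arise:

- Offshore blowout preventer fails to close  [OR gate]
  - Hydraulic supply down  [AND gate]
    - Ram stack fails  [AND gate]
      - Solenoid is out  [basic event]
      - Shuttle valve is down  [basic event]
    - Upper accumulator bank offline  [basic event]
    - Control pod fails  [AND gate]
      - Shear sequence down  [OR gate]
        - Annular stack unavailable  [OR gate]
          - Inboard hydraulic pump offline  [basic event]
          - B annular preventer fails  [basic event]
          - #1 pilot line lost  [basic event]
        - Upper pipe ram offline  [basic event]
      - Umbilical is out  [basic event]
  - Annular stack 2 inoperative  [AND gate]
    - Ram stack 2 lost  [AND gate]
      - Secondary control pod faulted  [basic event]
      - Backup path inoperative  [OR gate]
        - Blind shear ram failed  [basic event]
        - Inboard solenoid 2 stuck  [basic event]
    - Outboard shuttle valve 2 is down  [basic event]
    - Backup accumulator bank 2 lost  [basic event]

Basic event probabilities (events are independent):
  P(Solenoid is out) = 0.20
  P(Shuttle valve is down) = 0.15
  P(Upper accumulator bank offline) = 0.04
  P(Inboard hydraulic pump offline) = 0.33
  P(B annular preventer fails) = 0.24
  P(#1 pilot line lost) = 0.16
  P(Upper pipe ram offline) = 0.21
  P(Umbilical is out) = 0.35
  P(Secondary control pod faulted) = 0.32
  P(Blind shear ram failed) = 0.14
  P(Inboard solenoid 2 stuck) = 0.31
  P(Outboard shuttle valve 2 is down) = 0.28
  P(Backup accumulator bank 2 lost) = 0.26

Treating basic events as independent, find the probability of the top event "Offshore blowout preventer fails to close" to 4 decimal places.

0.0097

P(Ram stack fails) [AND] = 0.20 × 0.15 = 0.030000
P(Annular stack unavailable) [OR] = 1 − (1−0.33) × (1−0.24) × (1−0.16) = 0.572272
P(Shear sequence down) [OR] = 1 − (1−0.572272) × (1−0.21) = 0.662095
P(Control pod fails) [AND] = 0.662095 × 0.35 = 0.231733
P(Hydraulic supply down) [AND] = 0.030000 × 0.04 × 0.231733 = 0.000278
P(Backup path inoperative) [OR] = 1 − (1−0.14) × (1−0.31) = 0.406600
P(Ram stack 2 lost) [AND] = 0.32 × 0.406600 = 0.130112
P(Annular stack 2 inoperative) [AND] = 0.130112 × 0.28 × 0.26 = 0.009472
P(Offshore blowout preventer fails to close) [OR] = 1 − (1−0.000278) × (1−0.009472) = 0.009747
Rounded to 4 decimal places: P(Offshore blowout preventer fails to close) ≈ 0.0097.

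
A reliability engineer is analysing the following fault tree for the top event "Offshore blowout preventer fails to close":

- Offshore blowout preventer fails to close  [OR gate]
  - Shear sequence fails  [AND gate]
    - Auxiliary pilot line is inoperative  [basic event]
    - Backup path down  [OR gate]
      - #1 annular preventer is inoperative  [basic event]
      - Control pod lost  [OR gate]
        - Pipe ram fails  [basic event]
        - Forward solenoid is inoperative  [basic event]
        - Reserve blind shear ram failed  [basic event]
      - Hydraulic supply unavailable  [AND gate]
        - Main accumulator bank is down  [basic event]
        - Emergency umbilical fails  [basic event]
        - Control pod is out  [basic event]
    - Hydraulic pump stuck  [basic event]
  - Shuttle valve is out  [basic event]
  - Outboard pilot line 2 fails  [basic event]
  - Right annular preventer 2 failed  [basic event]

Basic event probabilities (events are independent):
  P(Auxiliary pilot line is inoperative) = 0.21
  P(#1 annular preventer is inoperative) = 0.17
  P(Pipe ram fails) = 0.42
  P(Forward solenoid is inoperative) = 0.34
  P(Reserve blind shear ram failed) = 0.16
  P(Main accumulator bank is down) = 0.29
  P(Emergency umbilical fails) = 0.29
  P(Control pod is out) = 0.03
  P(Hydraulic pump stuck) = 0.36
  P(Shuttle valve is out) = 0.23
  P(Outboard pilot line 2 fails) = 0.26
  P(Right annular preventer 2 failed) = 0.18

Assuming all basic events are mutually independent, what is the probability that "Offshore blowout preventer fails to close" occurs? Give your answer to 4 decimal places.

P(Control pod lost) [OR] = 1 − (1−0.42) × (1−0.34) × (1−0.16) = 0.678448
P(Hydraulic supply unavailable) [AND] = 0.29 × 0.29 × 0.03 = 0.002523
P(Backup path down) [OR] = 1 − (1−0.17) × (1−0.678448) × (1−0.002523) = 0.733785
P(Shear sequence fails) [AND] = 0.21 × 0.733785 × 0.36 = 0.055474
P(Offshore blowout preventer fails to close) [OR] = 1 − (1−0.055474) × (1−0.23) × (1−0.26) × (1−0.18) = 0.558683
Rounded to 4 decimal places: P(Offshore blowout preventer fails to close) ≈ 0.5587.

0.5587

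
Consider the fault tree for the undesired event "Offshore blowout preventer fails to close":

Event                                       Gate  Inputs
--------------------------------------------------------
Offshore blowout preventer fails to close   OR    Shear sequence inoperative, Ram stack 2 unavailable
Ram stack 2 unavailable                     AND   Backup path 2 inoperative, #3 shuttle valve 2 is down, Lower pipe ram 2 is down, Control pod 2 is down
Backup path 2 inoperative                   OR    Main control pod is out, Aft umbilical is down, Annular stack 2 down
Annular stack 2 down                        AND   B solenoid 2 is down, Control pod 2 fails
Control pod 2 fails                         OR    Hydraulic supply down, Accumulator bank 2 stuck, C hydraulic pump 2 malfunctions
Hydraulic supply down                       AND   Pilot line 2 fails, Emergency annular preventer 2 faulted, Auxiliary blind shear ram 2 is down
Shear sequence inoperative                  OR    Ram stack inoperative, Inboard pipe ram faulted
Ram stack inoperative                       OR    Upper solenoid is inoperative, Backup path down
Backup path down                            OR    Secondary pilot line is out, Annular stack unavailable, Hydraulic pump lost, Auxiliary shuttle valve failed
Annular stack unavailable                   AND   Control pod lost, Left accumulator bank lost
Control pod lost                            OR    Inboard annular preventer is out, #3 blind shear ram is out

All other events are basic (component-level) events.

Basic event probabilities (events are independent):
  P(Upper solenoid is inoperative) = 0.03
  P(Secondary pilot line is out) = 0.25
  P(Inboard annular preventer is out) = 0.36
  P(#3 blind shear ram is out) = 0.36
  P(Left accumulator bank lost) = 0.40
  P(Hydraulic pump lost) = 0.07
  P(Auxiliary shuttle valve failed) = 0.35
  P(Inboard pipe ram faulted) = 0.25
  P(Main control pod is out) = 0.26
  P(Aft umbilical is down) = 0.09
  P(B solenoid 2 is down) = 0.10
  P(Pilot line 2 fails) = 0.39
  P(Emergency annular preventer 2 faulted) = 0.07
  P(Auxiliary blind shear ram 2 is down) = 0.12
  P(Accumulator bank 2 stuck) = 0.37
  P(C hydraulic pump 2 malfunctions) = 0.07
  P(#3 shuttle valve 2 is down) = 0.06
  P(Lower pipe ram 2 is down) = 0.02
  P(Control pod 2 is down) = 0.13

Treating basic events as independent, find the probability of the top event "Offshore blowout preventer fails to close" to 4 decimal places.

0.7481

P(Control pod lost) [OR] = 1 − (1−0.36) × (1−0.36) = 0.590400
P(Annular stack unavailable) [AND] = 0.590400 × 0.40 = 0.236160
P(Backup path down) [OR] = 1 − (1−0.25) × (1−0.236160) × (1−0.07) × (1−0.35) = 0.653694
P(Ram stack inoperative) [OR] = 1 − (1−0.03) × (1−0.653694) = 0.664083
P(Shear sequence inoperative) [OR] = 1 − (1−0.664083) × (1−0.25) = 0.748062
P(Hydraulic supply down) [AND] = 0.39 × 0.07 × 0.12 = 0.003276
P(Control pod 2 fails) [OR] = 1 − (1−0.003276) × (1−0.37) × (1−0.07) = 0.416019
P(Annular stack 2 down) [AND] = 0.10 × 0.416019 = 0.041602
P(Backup path 2 inoperative) [OR] = 1 − (1−0.26) × (1−0.09) × (1−0.041602) = 0.354615
P(Ram stack 2 unavailable) [AND] = 0.354615 × 0.06 × 0.02 × 0.13 = 0.000055
P(Offshore blowout preventer fails to close) [OR] = 1 − (1−0.748062) × (1−0.000055) = 0.748076
Rounded to 4 decimal places: P(Offshore blowout preventer fails to close) ≈ 0.7481.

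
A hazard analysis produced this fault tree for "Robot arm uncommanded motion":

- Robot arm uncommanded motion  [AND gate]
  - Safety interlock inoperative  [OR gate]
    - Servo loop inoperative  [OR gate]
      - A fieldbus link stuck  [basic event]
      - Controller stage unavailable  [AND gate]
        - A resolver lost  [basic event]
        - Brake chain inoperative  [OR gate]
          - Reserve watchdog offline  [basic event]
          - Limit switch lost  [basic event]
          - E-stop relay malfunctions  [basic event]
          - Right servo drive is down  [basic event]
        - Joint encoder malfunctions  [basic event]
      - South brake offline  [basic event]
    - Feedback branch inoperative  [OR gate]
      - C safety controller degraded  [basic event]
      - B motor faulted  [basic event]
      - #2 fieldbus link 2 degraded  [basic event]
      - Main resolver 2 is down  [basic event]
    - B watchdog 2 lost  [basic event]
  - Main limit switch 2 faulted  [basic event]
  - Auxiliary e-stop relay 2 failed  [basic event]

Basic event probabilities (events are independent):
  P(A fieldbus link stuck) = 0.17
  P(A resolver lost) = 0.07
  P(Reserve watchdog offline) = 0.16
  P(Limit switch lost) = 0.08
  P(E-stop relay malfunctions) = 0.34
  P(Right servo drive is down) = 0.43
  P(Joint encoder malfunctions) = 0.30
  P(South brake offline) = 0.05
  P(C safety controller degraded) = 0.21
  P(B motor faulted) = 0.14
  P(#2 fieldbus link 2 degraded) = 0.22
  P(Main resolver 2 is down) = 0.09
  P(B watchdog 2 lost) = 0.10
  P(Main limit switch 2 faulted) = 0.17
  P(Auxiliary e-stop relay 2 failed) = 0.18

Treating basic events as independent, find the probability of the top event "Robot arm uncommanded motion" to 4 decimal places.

0.0203

P(Brake chain inoperative) [OR] = 1 − (1−0.16) × (1−0.08) × (1−0.34) × (1−0.43) = 0.709273
P(Controller stage unavailable) [AND] = 0.07 × 0.709273 × 0.30 = 0.014895
P(Servo loop inoperative) [OR] = 1 − (1−0.17) × (1−0.014895) × (1−0.05) = 0.223245
P(Feedback branch inoperative) [OR] = 1 − (1−0.21) × (1−0.14) × (1−0.22) × (1−0.09) = 0.517762
P(Safety interlock inoperative) [OR] = 1 − (1−0.223245) × (1−0.517762) × (1−0.10) = 0.662877
P(Robot arm uncommanded motion) [AND] = 0.662877 × 0.17 × 0.18 = 0.020284
Rounded to 4 decimal places: P(Robot arm uncommanded motion) ≈ 0.0203.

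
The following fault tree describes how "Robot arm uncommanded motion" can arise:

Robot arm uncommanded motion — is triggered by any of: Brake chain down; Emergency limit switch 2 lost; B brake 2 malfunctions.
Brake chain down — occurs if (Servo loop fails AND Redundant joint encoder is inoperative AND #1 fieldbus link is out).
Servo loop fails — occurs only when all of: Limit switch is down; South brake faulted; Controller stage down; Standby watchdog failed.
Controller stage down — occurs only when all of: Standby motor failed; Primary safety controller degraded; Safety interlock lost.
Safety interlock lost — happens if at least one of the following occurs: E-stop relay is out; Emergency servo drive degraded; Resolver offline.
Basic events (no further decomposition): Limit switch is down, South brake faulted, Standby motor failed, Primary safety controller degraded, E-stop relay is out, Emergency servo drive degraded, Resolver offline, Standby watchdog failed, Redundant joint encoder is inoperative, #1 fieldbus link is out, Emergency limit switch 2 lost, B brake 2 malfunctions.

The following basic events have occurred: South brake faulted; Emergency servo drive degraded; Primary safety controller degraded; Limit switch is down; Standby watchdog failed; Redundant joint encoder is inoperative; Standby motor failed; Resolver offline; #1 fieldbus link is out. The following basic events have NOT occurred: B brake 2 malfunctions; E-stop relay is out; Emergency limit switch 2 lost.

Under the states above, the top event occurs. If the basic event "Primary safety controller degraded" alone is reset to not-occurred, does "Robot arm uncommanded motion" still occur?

No

Counterfactual: set "Primary safety controller degraded" to not occurred.
Safety interlock lost [OR]: E-stop relay is out=not, Emergency servo drive degraded=occurs, Resolver offline=occurs → at least one input occurs → occurs.
Controller stage down [AND]: Standby motor failed=occurs, Primary safety controller degraded=not, Safety interlock lost=occurs → not all inputs occur → does not occur.
Servo loop fails [AND]: Limit switch is down=occurs, South brake faulted=occurs, Controller stage down=not, Standby watchdog failed=occurs → not all inputs occur → does not occur.
Brake chain down [AND]: Servo loop fails=not, Redundant joint encoder is inoperative=occurs, #1 fieldbus link is out=occurs → not all inputs occur → does not occur.
Robot arm uncommanded motion [OR]: Brake chain down=not, Emergency limit switch 2 lost=not, B brake 2 malfunctions=not → no input occurs → does not occur.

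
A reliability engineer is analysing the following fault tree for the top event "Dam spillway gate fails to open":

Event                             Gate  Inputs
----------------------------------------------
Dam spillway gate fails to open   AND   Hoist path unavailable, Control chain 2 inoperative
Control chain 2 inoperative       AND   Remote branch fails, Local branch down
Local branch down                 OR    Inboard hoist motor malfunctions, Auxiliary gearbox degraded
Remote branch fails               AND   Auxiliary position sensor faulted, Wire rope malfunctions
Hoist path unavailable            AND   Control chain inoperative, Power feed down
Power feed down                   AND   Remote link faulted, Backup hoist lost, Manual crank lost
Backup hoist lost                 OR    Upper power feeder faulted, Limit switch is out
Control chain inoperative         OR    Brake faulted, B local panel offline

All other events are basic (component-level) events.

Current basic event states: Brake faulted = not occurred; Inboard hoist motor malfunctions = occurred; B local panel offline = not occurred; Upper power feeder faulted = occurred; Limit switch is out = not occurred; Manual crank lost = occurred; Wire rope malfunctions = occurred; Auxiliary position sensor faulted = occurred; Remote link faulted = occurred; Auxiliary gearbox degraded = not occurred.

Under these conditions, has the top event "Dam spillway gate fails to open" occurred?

Control chain inoperative [OR]: Brake faulted=not, B local panel offline=not → no input occurs → does not occur.
Backup hoist lost [OR]: Upper power feeder faulted=occurs, Limit switch is out=not → at least one input occurs → occurs.
Power feed down [AND]: Remote link faulted=occurs, Backup hoist lost=occurs, Manual crank lost=occurs → all inputs occur → occurs.
Hoist path unavailable [AND]: Control chain inoperative=not, Power feed down=occurs → not all inputs occur → does not occur.
Remote branch fails [AND]: Auxiliary position sensor faulted=occurs, Wire rope malfunctions=occurs → all inputs occur → occurs.
Local branch down [OR]: Inboard hoist motor malfunctions=occurs, Auxiliary gearbox degraded=not → at least one input occurs → occurs.
Control chain 2 inoperative [AND]: Remote branch fails=occurs, Local branch down=occurs → all inputs occur → occurs.
Dam spillway gate fails to open [AND]: Hoist path unavailable=not, Control chain 2 inoperative=occurs → not all inputs occur → does not occur.

No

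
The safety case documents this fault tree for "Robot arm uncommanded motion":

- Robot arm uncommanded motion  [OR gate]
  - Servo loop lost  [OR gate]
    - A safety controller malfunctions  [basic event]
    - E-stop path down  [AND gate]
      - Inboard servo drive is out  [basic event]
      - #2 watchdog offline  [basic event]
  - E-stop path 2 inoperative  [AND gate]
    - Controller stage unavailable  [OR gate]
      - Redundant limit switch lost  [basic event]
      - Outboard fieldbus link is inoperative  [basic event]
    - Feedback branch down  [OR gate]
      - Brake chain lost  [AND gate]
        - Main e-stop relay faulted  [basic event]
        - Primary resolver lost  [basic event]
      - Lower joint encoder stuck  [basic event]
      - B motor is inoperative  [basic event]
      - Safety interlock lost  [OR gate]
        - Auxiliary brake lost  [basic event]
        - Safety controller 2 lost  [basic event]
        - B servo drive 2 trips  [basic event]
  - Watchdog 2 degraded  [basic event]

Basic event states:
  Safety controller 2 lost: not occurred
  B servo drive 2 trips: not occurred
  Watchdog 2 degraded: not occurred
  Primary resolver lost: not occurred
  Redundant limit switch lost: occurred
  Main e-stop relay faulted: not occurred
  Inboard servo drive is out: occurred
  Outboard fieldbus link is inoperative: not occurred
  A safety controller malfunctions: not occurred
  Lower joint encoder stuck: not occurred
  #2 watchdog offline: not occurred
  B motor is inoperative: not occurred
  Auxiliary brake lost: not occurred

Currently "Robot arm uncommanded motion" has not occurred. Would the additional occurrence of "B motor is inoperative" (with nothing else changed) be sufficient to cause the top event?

Counterfactual: set "B motor is inoperative" to occurred.
E-stop path down [AND]: Inboard servo drive is out=occurs, #2 watchdog offline=not → not all inputs occur → does not occur.
Servo loop lost [OR]: A safety controller malfunctions=not, E-stop path down=not → no input occurs → does not occur.
Controller stage unavailable [OR]: Redundant limit switch lost=occurs, Outboard fieldbus link is inoperative=not → at least one input occurs → occurs.
Brake chain lost [AND]: Main e-stop relay faulted=not, Primary resolver lost=not → not all inputs occur → does not occur.
Safety interlock lost [OR]: Auxiliary brake lost=not, Safety controller 2 lost=not, B servo drive 2 trips=not → no input occurs → does not occur.
Feedback branch down [OR]: Brake chain lost=not, Lower joint encoder stuck=not, B motor is inoperative=occurs, Safety interlock lost=not → at least one input occurs → occurs.
E-stop path 2 inoperative [AND]: Controller stage unavailable=occurs, Feedback branch down=occurs → all inputs occur → occurs.
Robot arm uncommanded motion [OR]: Servo loop lost=not, E-stop path 2 inoperative=occurs, Watchdog 2 degraded=not → at least one input occurs → occurs.

Yes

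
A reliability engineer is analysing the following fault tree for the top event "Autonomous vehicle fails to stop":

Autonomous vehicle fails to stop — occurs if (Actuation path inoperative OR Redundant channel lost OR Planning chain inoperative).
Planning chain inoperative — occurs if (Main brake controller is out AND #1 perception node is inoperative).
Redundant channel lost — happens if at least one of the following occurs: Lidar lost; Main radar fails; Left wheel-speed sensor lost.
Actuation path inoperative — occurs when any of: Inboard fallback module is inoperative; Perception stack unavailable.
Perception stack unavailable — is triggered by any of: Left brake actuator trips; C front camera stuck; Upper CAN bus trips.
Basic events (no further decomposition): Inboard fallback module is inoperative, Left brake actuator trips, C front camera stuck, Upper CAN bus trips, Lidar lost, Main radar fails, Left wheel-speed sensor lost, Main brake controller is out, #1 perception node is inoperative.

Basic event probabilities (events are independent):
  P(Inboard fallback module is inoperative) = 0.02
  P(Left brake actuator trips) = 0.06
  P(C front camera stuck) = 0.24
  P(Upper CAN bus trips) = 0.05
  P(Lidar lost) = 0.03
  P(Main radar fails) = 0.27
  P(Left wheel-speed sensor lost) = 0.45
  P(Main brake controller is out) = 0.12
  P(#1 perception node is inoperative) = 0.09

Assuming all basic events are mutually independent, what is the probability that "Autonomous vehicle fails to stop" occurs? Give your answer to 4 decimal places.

0.7438

P(Perception stack unavailable) [OR] = 1 − (1−0.06) × (1−0.24) × (1−0.05) = 0.321320
P(Actuation path inoperative) [OR] = 1 − (1−0.02) × (1−0.321320) = 0.334894
P(Redundant channel lost) [OR] = 1 − (1−0.03) × (1−0.27) × (1−0.45) = 0.610545
P(Planning chain inoperative) [AND] = 0.12 × 0.09 = 0.010800
P(Autonomous vehicle fails to stop) [OR] = 1 − (1−0.334894) × (1−0.610545) × (1−0.010800) = 0.743769
Rounded to 4 decimal places: P(Autonomous vehicle fails to stop) ≈ 0.7438.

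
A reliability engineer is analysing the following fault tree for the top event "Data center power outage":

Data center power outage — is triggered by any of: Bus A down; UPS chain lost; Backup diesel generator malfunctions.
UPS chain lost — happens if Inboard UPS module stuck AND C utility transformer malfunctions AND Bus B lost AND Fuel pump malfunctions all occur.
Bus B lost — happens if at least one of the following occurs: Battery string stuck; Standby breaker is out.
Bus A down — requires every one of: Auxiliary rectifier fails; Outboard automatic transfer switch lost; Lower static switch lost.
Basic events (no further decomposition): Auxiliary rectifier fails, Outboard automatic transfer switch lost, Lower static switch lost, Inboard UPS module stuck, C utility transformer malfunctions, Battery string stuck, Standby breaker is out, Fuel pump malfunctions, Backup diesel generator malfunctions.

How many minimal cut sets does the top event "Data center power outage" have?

Bus A down [AND]: one cut set from each child combined → 1 × 1 × 1 = 1 cut set(s).
Bus B lost [OR]: union of children's cut sets → 2 cut set(s).
UPS chain lost [AND]: one cut set from each child combined → 1 × 1 × 2 × 1 = 2 cut set(s).
Data center power outage [OR]: union of children's cut sets → 4 cut set(s).
Minimal cut sets: {Auxiliary rectifier fails, Lower static switch lost, Outboard automatic transfer switch lost}; {Battery string stuck, C utility transformer malfunctions, Fuel pump malfunctions, Inboard UPS module stuck}; {C utility transformer malfunctions, Fuel pump malfunctions, Inboard UPS module stuck, Standby breaker is out}; {Backup diesel generator malfunctions}.

4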